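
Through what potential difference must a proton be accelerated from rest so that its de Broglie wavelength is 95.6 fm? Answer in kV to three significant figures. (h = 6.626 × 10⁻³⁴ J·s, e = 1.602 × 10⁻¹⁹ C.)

p = h/λ = 6.626 × 10⁻³⁴ / 9.560 × 10⁻¹⁴ = 6.931 × 10⁻²¹ kg·m/s.
KE = p²/(2m) = 1.436 × 10⁻¹⁴ J.
V = KE/e = 1.436 × 10⁻¹⁴ / (1.602 × 10⁻¹⁹) = 89.6 kV.

V = 89.6 kV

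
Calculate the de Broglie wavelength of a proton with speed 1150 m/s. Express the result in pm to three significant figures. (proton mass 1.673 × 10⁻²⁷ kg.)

λ = 344 pm

p = mv = 1.673 × 10⁻²⁷ × 1150 = 1.924 × 10⁻²⁴ kg·m/s.
λ = h/p = 6.626 × 10⁻³⁴ / 1.924 × 10⁻²⁴ = 3.44 × 10⁻¹⁰ m = 344 pm.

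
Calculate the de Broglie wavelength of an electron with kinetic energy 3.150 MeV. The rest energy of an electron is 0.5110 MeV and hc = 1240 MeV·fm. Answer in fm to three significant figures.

λ = 342 fm

Total energy E = KE + m₀c² = 3.150 + 0.5110 = 3.6610 MeV.
(pc)² = E² − (m₀c²)² = (3.6610)² − (0.5110)² = 13.14 MeV², so pc = 3.625 MeV.
λ = hc/(pc) = 1240 MeV·fm / 3.625 MeV = 342 fm.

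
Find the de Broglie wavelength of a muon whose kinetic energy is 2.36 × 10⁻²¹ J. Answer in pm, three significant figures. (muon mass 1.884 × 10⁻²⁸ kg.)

λ = 703 pm

p = √(2mKE) = √(2 × 1.884 × 10⁻²⁸ × 2.360 × 10⁻²¹) = 9.430 × 10⁻²⁵ kg·m/s.
λ = h/p = 6.626 × 10⁻³⁴ / 9.430 × 10⁻²⁵ = 7.03 × 10⁻¹⁰ m = 703 pm.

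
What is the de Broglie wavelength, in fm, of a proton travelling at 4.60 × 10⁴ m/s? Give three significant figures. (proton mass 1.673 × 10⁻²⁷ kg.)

λ = 8610 fm

p = mv = 1.673 × 10⁻²⁷ × 4.60 × 10⁴ = 7.696 × 10⁻²³ kg·m/s.
λ = h/p = 6.626 × 10⁻³⁴ / 7.696 × 10⁻²³ = 8.61 × 10⁻¹² m = 8610 fm.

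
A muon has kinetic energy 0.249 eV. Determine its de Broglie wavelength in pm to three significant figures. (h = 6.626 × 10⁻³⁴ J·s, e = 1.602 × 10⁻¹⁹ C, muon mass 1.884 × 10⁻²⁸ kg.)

λ = 171 pm

KE = 0.249 eV = 3.989 × 10⁻²⁰ J.
p = √(2mKE) = √(2 × 1.884 × 10⁻²⁸ × 3.989 × 10⁻²⁰) = 3.877 × 10⁻²⁴ kg·m/s.
λ = h/p = 6.626 × 10⁻³⁴ / 3.877 × 10⁻²⁴ = 1.71 × 10⁻¹⁰ m = 171 pm.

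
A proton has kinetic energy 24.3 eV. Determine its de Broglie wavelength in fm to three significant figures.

λ = 5810 fm

KE = 24.3 eV = 3.893 × 10⁻¹⁸ J.
p = √(2mKE) = √(2 × 1.673 × 10⁻²⁷ × 3.893 × 10⁻¹⁸) = 1.141 × 10⁻²² kg·m/s.
λ = h/p = 6.626 × 10⁻³⁴ / 1.141 × 10⁻²² = 5.81 × 10⁻¹² m = 5810 fm.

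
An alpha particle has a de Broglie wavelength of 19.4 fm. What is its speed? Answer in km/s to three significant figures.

p = h/λ = 6.626 × 10⁻³⁴ / 1.940 × 10⁻¹⁴ = 3.415 × 10⁻²⁰ kg·m/s.
v = p/m = 3.415 × 10⁻²⁰ / 6.645 × 10⁻²⁷ = 5.14 × 10⁶ m/s = 5140 km/s.

v = 5140 km/s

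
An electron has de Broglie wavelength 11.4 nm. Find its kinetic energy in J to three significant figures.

p = h/λ = 6.626 × 10⁻³⁴ / 1.140 × 10⁻⁸ = 5.812 × 10⁻²⁶ kg·m/s.
KE = p²/(2m) = (5.812 × 10⁻²⁶)² / (2 × 9.109 × 10⁻³¹) = 1.854 × 10⁻²¹ J = 1.85 × 10⁻²¹ J.

KE = 1.85 × 10⁻²¹ J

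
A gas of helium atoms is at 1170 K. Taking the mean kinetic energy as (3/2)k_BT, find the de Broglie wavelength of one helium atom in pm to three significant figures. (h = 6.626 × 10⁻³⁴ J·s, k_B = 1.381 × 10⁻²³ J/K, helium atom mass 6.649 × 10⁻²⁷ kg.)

KE = (3/2)k_BT = 1.5 × 1.381 × 10⁻²³ × 1170 = 2.424 × 10⁻²⁰ J.
p = √(2mKE) = √(2 × 6.649 × 10⁻²⁷ × 2.424 × 10⁻²⁰) = 1.795 × 10⁻²³ kg·m/s.
λ = h/p = 3.69 × 10⁻¹¹ m = 36.9 pm.

λ = 36.9 pm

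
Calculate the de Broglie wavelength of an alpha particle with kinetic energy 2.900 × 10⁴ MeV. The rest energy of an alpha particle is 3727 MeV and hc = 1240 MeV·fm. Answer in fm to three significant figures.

λ = 0.0381 fm

Total energy E = KE + m₀c² = 2.900 × 10⁴ + 3727 = 32727 MeV.
(pc)² = E² − (m₀c²)² = (32727)² − (3727)² = 1.057 × 10⁹ MeV², so pc = 3.251 × 10⁴ MeV.
λ = hc/(pc) = 1240 MeV·fm / 3.251 × 10⁴ MeV = 0.0381 fm.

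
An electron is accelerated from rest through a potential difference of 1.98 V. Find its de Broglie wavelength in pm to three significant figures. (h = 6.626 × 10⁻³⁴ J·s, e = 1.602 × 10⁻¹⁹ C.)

KE = eV = 1.602 × 10⁻¹⁹ × 1.980 = 3.172 × 10⁻¹⁹ J.
p = √(2mKE) = √(2 × 9.109 × 10⁻³¹ × 3.172 × 10⁻¹⁹) = 7.602 × 10⁻²⁵ kg·m/s.
λ = h/p = 6.626 × 10⁻³⁴ / 7.602 × 10⁻²⁵ = 8.72 × 10⁻¹⁰ m = 872 pm.

λ = 872 pm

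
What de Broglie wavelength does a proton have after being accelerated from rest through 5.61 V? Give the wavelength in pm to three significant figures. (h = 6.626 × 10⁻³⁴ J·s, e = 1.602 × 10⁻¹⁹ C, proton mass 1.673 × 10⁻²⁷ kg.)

λ = 12.1 pm

KE = eV = 1.602 × 10⁻¹⁹ × 5.610 = 8.987 × 10⁻¹⁹ J.
p = √(2mKE) = √(2 × 1.673 × 10⁻²⁷ × 8.987 × 10⁻¹⁹) = 5.484 × 10⁻²³ kg·m/s.
λ = h/p = 6.626 × 10⁻³⁴ / 5.484 × 10⁻²³ = 1.21 × 10⁻¹¹ m = 12.1 pm.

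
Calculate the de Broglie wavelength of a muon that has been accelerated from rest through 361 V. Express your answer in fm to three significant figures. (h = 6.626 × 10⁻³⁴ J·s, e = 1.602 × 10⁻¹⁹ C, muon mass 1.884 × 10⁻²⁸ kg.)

λ = 4490 fm

KE = eV = 1.602 × 10⁻¹⁹ × 361.0 = 5.783 × 10⁻¹⁷ J.
p = √(2mKE) = √(2 × 1.884 × 10⁻²⁸ × 5.783 × 10⁻¹⁷) = 1.476 × 10⁻²² kg·m/s.
λ = h/p = 6.626 × 10⁻³⁴ / 1.476 × 10⁻²² = 4.49 × 10⁻¹² m = 4490 fm.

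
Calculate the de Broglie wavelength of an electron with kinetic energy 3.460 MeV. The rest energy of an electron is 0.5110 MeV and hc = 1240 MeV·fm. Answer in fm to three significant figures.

λ = 315 fm

Total energy E = KE + m₀c² = 3.460 + 0.5110 = 3.9710 MeV.
(pc)² = E² − (m₀c²)² = (3.9710)² − (0.5110)² = 15.51 MeV², so pc = 3.938 MeV.
λ = hc/(pc) = 1240 MeV·fm / 3.938 MeV = 315 fm.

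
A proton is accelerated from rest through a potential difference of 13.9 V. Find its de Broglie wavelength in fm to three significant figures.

λ = 7680 fm

KE = eV = 1.602 × 10⁻¹⁹ × 13.90 = 2.227 × 10⁻¹⁸ J.
p = √(2mKE) = √(2 × 1.673 × 10⁻²⁷ × 2.227 × 10⁻¹⁸) = 8.632 × 10⁻²³ kg·m/s.
λ = h/p = 6.626 × 10⁻³⁴ / 8.632 × 10⁻²³ = 7.68 × 10⁻¹² m = 7680 fm.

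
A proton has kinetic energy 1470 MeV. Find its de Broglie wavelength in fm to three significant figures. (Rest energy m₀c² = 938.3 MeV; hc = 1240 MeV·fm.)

Total energy E = KE + m₀c² = 1470 + 938.3 = 2408.3 MeV.
(pc)² = E² − (m₀c²)² = (2408.3)² − (938.3)² = 4.920 × 10⁶ MeV², so pc = 2218 MeV.
λ = hc/(pc) = 1240 MeV·fm / 2218 MeV = 0.559 fm.

λ = 0.559 fm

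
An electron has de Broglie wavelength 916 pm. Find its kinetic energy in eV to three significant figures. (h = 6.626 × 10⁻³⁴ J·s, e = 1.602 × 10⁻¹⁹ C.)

KE = 1.79 eV

p = h/λ = 6.626 × 10⁻³⁴ / 9.160 × 10⁻¹⁰ = 7.234 × 10⁻²⁵ kg·m/s.
KE = p²/(2m) = (7.234 × 10⁻²⁵)² / (2 × 9.109 × 10⁻³¹) = 2.872 × 10⁻¹⁹ J = 1.79 eV.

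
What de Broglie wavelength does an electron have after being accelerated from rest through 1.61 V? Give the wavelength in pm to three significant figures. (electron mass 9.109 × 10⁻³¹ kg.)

KE = eV = 1.602 × 10⁻¹⁹ × 1.610 = 2.579 × 10⁻¹⁹ J.
p = √(2mKE) = √(2 × 9.109 × 10⁻³¹ × 2.579 × 10⁻¹⁹) = 6.855 × 10⁻²⁵ kg·m/s.
λ = h/p = 6.626 × 10⁻³⁴ / 6.855 × 10⁻²⁵ = 9.67 × 10⁻¹⁰ m = 967 pm.

λ = 967 pm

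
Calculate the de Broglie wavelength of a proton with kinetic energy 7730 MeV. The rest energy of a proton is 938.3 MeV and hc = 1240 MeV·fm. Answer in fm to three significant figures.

Total energy E = KE + m₀c² = 7730 + 938.3 = 8668.3 MeV.
(pc)² = E² − (m₀c²)² = (8668.3)² − (938.3)² = 7.426 × 10⁷ MeV², so pc = 8617 MeV.
λ = hc/(pc) = 1240 MeV·fm / 8617 MeV = 0.144 fm.

λ = 0.144 fm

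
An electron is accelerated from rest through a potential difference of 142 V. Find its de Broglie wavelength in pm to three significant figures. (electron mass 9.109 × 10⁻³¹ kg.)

λ = 103 pm

KE = eV = 1.602 × 10⁻¹⁹ × 142.0 = 2.275 × 10⁻¹⁷ J.
p = √(2mKE) = √(2 × 9.109 × 10⁻³¹ × 2.275 × 10⁻¹⁷) = 6.438 × 10⁻²⁴ kg·m/s.
λ = h/p = 6.626 × 10⁻³⁴ / 6.438 × 10⁻²⁴ = 1.03 × 10⁻¹⁰ m = 103 pm.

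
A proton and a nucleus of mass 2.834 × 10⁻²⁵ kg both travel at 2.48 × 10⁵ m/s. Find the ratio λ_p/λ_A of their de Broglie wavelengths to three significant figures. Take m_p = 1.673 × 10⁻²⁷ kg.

At fixed v, p = mv so λ = h/(mv) ∝ 1/m.
λ_p/λ_A = m_A/m_p = 2.834 × 10⁻²⁵/1.673 × 10⁻²⁷ = 169.

λ_p/λ_A = 169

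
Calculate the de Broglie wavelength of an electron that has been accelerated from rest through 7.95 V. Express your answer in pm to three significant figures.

KE = eV = 1.602 × 10⁻¹⁹ × 7.950 = 1.274 × 10⁻¹⁸ J.
p = √(2mKE) = √(2 × 9.109 × 10⁻³¹ × 1.274 × 10⁻¹⁸) = 1.523 × 10⁻²⁴ kg·m/s.
λ = h/p = 6.626 × 10⁻³⁴ / 1.523 × 10⁻²⁴ = 4.35 × 10⁻¹⁰ m = 435 pm.

λ = 435 pm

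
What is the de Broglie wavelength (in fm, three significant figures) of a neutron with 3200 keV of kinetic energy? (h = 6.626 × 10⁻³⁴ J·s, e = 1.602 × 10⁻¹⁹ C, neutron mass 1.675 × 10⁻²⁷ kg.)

KE = 3200 keV = 5.126 × 10⁻¹³ J.
p = √(2mKE) = √(2 × 1.675 × 10⁻²⁷ × 5.126 × 10⁻¹³) = 4.144 × 10⁻²⁰ kg·m/s.
λ = h/p = 6.626 × 10⁻³⁴ / 4.144 × 10⁻²⁰ = 1.60 × 10⁻¹⁴ m = 16.0 fm.

λ = 16.0 fm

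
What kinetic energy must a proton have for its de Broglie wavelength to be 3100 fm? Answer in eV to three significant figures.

KE = 85.2 eV

p = h/λ = 6.626 × 10⁻³⁴ / 3.100 × 10⁻¹² = 2.137 × 10⁻²² kg·m/s.
KE = p²/(2m) = (2.137 × 10⁻²²)² / (2 × 1.673 × 10⁻²⁷) = 1.365 × 10⁻¹⁷ J = 85.2 eV.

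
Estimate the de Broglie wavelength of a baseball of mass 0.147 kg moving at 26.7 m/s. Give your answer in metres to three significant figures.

λ = 1.69 × 10⁻³⁴ m

p = mv = 0.147 × 26.7 = 3.925 kg·m/s.
λ = h/p = 6.626 × 10⁻³⁴ / 3.925 = 1.69 × 10⁻³⁴ m.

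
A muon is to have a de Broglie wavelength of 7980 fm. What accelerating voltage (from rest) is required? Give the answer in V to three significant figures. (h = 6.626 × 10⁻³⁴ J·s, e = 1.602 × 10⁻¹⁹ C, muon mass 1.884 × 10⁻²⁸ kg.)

V = 114 V

p = h/λ = 6.626 × 10⁻³⁴ / 7.980 × 10⁻¹² = 8.303 × 10⁻²³ kg·m/s.
KE = p²/(2m) = 1.830 × 10⁻¹⁷ J.
V = KE/e = 1.830 × 10⁻¹⁷ / (1.602 × 10⁻¹⁹) = 114 V.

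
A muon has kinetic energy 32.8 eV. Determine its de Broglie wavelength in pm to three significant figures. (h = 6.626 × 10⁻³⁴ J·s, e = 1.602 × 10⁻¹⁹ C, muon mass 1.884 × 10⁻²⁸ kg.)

λ = 14.9 pm

KE = 32.8 eV = 5.255 × 10⁻¹⁸ J.
p = √(2mKE) = √(2 × 1.884 × 10⁻²⁸ × 5.255 × 10⁻¹⁸) = 4.450 × 10⁻²³ kg·m/s.
λ = h/p = 6.626 × 10⁻³⁴ / 4.450 × 10⁻²³ = 1.49 × 10⁻¹¹ m = 14.9 pm.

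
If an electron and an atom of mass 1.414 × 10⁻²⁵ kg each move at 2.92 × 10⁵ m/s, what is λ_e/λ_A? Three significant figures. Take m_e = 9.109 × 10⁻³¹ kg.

λ_e/λ_A = 1.55 × 10⁵

At fixed v, p = mv so λ = h/(mv) ∝ 1/m.
λ_e/λ_A = m_A/m_e = 1.414 × 10⁻²⁵/9.109 × 10⁻³¹ = 1.55 × 10⁵.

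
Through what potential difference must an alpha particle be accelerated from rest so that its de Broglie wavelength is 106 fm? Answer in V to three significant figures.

p = h/λ = 6.626 × 10⁻³⁴ / 1.060 × 10⁻¹³ = 6.251 × 10⁻²¹ kg·m/s.
KE = p²/(2m) = 2.940 × 10⁻¹⁵ J.
V = KE/2e = 2.940 × 10⁻¹⁵ / (2 × 1.602 × 10⁻¹⁹) = 9180 V.

V = 9180 V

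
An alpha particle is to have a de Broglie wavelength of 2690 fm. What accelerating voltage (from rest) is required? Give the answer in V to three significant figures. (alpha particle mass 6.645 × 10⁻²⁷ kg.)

p = h/λ = 6.626 × 10⁻³⁴ / 2.690 × 10⁻¹² = 2.463 × 10⁻²² kg·m/s.
KE = p²/(2m) = 4.565 × 10⁻¹⁸ J.
V = KE/2e = 4.565 × 10⁻¹⁸ / (2 × 1.602 × 10⁻¹⁹) = 14.2 V.

V = 14.2 V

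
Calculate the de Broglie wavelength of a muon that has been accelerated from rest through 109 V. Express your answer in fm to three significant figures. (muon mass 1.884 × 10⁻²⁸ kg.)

KE = eV = 1.602 × 10⁻¹⁹ × 109.0 = 1.746 × 10⁻¹⁷ J.
p = √(2mKE) = √(2 × 1.884 × 10⁻²⁸ × 1.746 × 10⁻¹⁷) = 8.111 × 10⁻²³ kg·m/s.
λ = h/p = 6.626 × 10⁻³⁴ / 8.111 × 10⁻²³ = 8.17 × 10⁻¹² m = 8170 fm.

λ = 8170 fm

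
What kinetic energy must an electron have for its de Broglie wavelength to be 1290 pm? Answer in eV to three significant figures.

p = h/λ = 6.626 × 10⁻³⁴ / 1.290 × 10⁻⁹ = 5.136 × 10⁻²⁵ kg·m/s.
KE = p²/(2m) = (5.136 × 10⁻²⁵)² / (2 × 9.109 × 10⁻³¹) = 1.448 × 10⁻¹⁹ J = 0.904 eV.

KE = 0.904 eV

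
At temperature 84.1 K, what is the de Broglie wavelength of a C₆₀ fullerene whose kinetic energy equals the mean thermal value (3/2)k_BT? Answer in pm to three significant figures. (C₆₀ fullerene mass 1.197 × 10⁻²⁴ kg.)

λ = 10.3 pm

KE = (3/2)k_BT = 1.5 × 1.381 × 10⁻²³ × 84.1 = 1.742 × 10⁻²¹ J.
p = √(2mKE) = √(2 × 1.197 × 10⁻²⁴ × 1.742 × 10⁻²¹) = 6.458 × 10⁻²³ kg·m/s.
λ = h/p = 1.03 × 10⁻¹¹ m = 10.3 pm.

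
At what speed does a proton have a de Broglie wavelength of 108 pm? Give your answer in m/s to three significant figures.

v = 3670 m/s

p = h/λ = 6.626 × 10⁻³⁴ / 1.080 × 10⁻¹⁰ = 6.135 × 10⁻²⁴ kg·m/s.
v = p/m = 6.135 × 10⁻²⁴ / 1.673 × 10⁻²⁷ = 3.67 × 10³ m/s = 3670 m/s.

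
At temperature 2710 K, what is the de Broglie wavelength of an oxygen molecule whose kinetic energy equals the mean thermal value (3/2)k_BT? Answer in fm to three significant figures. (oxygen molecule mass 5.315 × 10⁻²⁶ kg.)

KE = (3/2)k_BT = 1.5 × 1.381 × 10⁻²³ × 2710 = 5.614 × 10⁻²⁰ J.
p = √(2mKE) = √(2 × 5.315 × 10⁻²⁶ × 5.614 × 10⁻²⁰) = 7.725 × 10⁻²³ kg·m/s.
λ = h/p = 8.58 × 10⁻¹² m = 8580 fm.

λ = 8580 fm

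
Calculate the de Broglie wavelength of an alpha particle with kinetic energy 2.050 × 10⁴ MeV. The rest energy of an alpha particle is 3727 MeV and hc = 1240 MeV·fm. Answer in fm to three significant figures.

λ = 0.0518 fm

Total energy E = KE + m₀c² = 2.050 × 10⁴ + 3727 = 24227 MeV.
(pc)² = E² − (m₀c²)² = (24227)² − (3727)² = 5.731 × 10⁸ MeV², so pc = 2.394 × 10⁴ MeV.
λ = hc/(pc) = 1240 MeV·fm / 2.394 × 10⁴ MeV = 0.0518 fm.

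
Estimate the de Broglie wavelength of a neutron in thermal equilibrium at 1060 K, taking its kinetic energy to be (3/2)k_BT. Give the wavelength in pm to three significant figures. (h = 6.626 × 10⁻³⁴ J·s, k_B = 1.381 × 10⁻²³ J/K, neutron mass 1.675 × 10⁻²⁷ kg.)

KE = (3/2)k_BT = 1.5 × 1.381 × 10⁻²³ × 1060 = 2.196 × 10⁻²⁰ J.
p = √(2mKE) = √(2 × 1.675 × 10⁻²⁷ × 2.196 × 10⁻²⁰) = 8.577 × 10⁻²⁴ kg·m/s.
λ = h/p = 7.73 × 10⁻¹¹ m = 77.3 pm.

λ = 77.3 pm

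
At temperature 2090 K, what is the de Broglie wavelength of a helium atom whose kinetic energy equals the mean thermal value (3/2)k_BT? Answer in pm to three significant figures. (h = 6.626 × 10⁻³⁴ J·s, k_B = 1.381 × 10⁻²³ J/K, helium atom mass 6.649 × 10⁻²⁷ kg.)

λ = 27.6 pm

KE = (3/2)k_BT = 1.5 × 1.381 × 10⁻²³ × 2090 = 4.329 × 10⁻²⁰ J.
p = √(2mKE) = √(2 × 6.649 × 10⁻²⁷ × 4.329 × 10⁻²⁰) = 2.399 × 10⁻²³ kg·m/s.
λ = h/p = 2.76 × 10⁻¹¹ m = 27.6 pm.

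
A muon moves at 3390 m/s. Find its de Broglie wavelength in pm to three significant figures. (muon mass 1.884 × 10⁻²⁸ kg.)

p = mv = 1.884 × 10⁻²⁸ × 3390 = 6.387 × 10⁻²⁵ kg·m/s.
λ = h/p = 6.626 × 10⁻³⁴ / 6.387 × 10⁻²⁵ = 1.04 × 10⁻⁹ m = 1040 pm.

λ = 1040 pm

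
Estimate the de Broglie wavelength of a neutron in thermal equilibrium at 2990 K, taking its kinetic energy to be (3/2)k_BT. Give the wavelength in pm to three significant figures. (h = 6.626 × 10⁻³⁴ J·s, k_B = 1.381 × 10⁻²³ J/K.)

λ = 46.0 pm

KE = (3/2)k_BT = 1.5 × 1.381 × 10⁻²³ × 2990 = 6.194 × 10⁻²⁰ J.
p = √(2mKE) = √(2 × 1.675 × 10⁻²⁷ × 6.194 × 10⁻²⁰) = 1.440 × 10⁻²³ kg·m/s.
λ = h/p = 4.60 × 10⁻¹¹ m = 46.0 pm.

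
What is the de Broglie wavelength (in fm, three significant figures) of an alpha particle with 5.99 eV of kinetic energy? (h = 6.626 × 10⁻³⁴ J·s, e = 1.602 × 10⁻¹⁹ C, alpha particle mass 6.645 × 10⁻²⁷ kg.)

λ = 5870 fm

KE = 5.99 eV = 9.596 × 10⁻¹⁹ J.
p = √(2mKE) = √(2 × 6.645 × 10⁻²⁷ × 9.596 × 10⁻¹⁹) = 1.129 × 10⁻²² kg·m/s.
λ = h/p = 6.626 × 10⁻³⁴ / 1.129 × 10⁻²² = 5.87 × 10⁻¹² m = 5870 fm.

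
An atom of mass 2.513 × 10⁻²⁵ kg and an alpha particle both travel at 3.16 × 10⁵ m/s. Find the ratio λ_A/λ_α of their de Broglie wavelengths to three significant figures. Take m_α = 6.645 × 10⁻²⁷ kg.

At fixed v, p = mv so λ = h/(mv) ∝ 1/m.
λ_A/λ_α = m_α/m_A = 6.645 × 10⁻²⁷/2.513 × 10⁻²⁵ = 0.0264.

λ_A/λ_α = 0.0264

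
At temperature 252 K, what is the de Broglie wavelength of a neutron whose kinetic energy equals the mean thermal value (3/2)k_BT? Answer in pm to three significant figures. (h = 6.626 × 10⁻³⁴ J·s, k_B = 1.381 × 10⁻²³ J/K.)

λ = 158 pm

KE = (3/2)k_BT = 1.5 × 1.381 × 10⁻²³ × 252 = 5.220 × 10⁻²¹ J.
p = √(2mKE) = √(2 × 1.675 × 10⁻²⁷ × 5.220 × 10⁻²¹) = 4.182 × 10⁻²⁴ kg·m/s.
λ = h/p = 1.58 × 10⁻¹⁰ m = 158 pm.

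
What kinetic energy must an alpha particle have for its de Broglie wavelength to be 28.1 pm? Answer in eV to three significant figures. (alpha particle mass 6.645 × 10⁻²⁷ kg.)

p = h/λ = 6.626 × 10⁻³⁴ / 2.810 × 10⁻¹¹ = 2.358 × 10⁻²³ kg·m/s.
KE = p²/(2m) = (2.358 × 10⁻²³)² / (2 × 6.645 × 10⁻²⁷) = 4.184 × 10⁻²⁰ J = 0.261 eV.

KE = 0.261 eV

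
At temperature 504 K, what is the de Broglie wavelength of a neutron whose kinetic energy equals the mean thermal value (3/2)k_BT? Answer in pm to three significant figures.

λ = 112 pm

KE = (3/2)k_BT = 1.5 × 1.381 × 10⁻²³ × 504 = 1.044 × 10⁻²⁰ J.
p = √(2mKE) = √(2 × 1.675 × 10⁻²⁷ × 1.044 × 10⁻²⁰) = 5.914 × 10⁻²⁴ kg·m/s.
λ = h/p = 1.12 × 10⁻¹⁰ m = 112 pm.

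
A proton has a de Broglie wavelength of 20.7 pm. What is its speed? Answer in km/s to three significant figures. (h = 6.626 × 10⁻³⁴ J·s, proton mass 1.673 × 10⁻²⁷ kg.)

v = 19.1 km/s

p = h/λ = 6.626 × 10⁻³⁴ / 2.070 × 10⁻¹¹ = 3.201 × 10⁻²³ kg·m/s.
v = p/m = 3.201 × 10⁻²³ / 1.673 × 10⁻²⁷ = 1.91 × 10⁴ m/s = 19.1 km/s.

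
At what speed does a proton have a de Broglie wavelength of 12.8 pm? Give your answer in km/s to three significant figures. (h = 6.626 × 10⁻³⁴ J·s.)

v = 30.9 km/s

p = h/λ = 6.626 × 10⁻³⁴ / 1.280 × 10⁻¹¹ = 5.177 × 10⁻²³ kg·m/s.
v = p/m = 5.177 × 10⁻²³ / 1.673 × 10⁻²⁷ = 3.09 × 10⁴ m/s = 30.9 km/s.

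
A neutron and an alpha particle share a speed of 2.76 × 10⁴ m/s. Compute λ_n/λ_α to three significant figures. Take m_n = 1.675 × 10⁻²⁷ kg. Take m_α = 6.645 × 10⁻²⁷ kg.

At fixed v, p = mv so λ = h/(mv) ∝ 1/m.
λ_n/λ_α = m_α/m_n = 6.645 × 10⁻²⁷/1.675 × 10⁻²⁷ = 3.97.

λ_n/λ_α = 3.97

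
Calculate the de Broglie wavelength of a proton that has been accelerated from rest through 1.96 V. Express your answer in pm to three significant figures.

KE = eV = 1.602 × 10⁻¹⁹ × 1.960 = 3.140 × 10⁻¹⁹ J.
p = √(2mKE) = √(2 × 1.673 × 10⁻²⁷ × 3.140 × 10⁻¹⁹) = 3.241 × 10⁻²³ kg·m/s.
λ = h/p = 6.626 × 10⁻³⁴ / 3.241 × 10⁻²³ = 2.04 × 10⁻¹¹ m = 20.4 pm.

λ = 20.4 pm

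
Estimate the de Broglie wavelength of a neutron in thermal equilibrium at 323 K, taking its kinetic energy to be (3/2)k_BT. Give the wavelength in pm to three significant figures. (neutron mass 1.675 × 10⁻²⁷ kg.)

KE = (3/2)k_BT = 1.5 × 1.381 × 10⁻²³ × 323 = 6.691 × 10⁻²¹ J.
p = √(2mKE) = √(2 × 1.675 × 10⁻²⁷ × 6.691 × 10⁻²¹) = 4.734 × 10⁻²⁴ kg·m/s.
λ = h/p = 1.40 × 10⁻¹⁰ m = 140 pm.

λ = 140 pm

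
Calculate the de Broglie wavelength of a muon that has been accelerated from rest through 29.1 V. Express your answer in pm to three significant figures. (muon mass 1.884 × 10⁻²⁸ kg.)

λ = 15.8 pm

KE = eV = 1.602 × 10⁻¹⁹ × 29.10 = 4.662 × 10⁻¹⁸ J.
p = √(2mKE) = √(2 × 1.884 × 10⁻²⁸ × 4.662 × 10⁻¹⁸) = 4.191 × 10⁻²³ kg·m/s.
λ = h/p = 6.626 × 10⁻³⁴ / 4.191 × 10⁻²³ = 1.58 × 10⁻¹¹ m = 15.8 pm.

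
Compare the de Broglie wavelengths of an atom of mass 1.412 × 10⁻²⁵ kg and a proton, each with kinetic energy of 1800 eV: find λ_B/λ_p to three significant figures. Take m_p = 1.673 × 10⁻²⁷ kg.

At fixed KE, p = √(2mKE) so λ = h/p ∝ 1/√m.
λ_B/λ_p = √(m_p/m_B) = √(1.673 × 10⁻²⁷/1.412 × 10⁻²⁵) = √(0.01185) = 0.109.

λ_B/λ_p = 0.109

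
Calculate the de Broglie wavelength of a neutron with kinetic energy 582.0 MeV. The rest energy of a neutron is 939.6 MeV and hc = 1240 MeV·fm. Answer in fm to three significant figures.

λ = 1.04 fm

Total energy E = KE + m₀c² = 582.0 + 939.6 = 1521.6 MeV.
(pc)² = E² − (m₀c²)² = (1521.6)² − (939.6)² = 1.432 × 10⁶ MeV², so pc = 1197 MeV.
λ = hc/(pc) = 1240 MeV·fm / 1197 MeV = 1.04 fm.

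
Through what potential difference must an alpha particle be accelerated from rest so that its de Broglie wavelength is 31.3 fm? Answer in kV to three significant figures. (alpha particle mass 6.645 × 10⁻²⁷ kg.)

V = 105 kV

p = h/λ = 6.626 × 10⁻³⁴ / 3.130 × 10⁻¹⁴ = 2.117 × 10⁻²⁰ kg·m/s.
KE = p²/(2m) = 3.372 × 10⁻¹⁴ J.
V = KE/2e = 3.372 × 10⁻¹⁴ / (2 × 1.602 × 10⁻¹⁹) = 105 kV.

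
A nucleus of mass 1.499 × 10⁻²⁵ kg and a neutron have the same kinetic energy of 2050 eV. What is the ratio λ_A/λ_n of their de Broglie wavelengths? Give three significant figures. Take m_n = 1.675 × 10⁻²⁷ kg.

At fixed KE, p = √(2mKE) so λ = h/p ∝ 1/√m.
λ_A/λ_n = √(m_n/m_A) = √(1.675 × 10⁻²⁷/1.499 × 10⁻²⁵) = √(0.01117) = 0.106.

λ_A/λ_n = 0.106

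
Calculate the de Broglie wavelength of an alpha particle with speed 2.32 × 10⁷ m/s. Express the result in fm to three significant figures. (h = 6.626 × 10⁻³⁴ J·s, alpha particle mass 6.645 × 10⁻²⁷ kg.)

p = mv = 6.645 × 10⁻²⁷ × 2.32 × 10⁷ = 1.542 × 10⁻¹⁹ kg·m/s.
λ = h/p = 6.626 × 10⁻³⁴ / 1.542 × 10⁻¹⁹ = 4.30 × 10⁻¹⁵ m = 4.30 fm.

λ = 4.30 fm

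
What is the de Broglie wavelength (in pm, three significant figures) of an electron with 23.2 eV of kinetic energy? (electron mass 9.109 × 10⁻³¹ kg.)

λ = 255 pm

KE = 23.2 eV = 3.717 × 10⁻¹⁸ J.
p = √(2mKE) = √(2 × 9.109 × 10⁻³¹ × 3.717 × 10⁻¹⁸) = 2.602 × 10⁻²⁴ kg·m/s.
λ = h/p = 6.626 × 10⁻³⁴ / 2.602 × 10⁻²⁴ = 2.55 × 10⁻¹⁰ m = 255 pm.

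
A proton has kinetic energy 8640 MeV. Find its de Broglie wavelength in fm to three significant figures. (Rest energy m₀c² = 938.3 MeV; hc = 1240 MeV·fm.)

Total energy E = KE + m₀c² = 8640 + 938.3 = 9578.3 MeV.
(pc)² = E² − (m₀c²)² = (9578.3)² − (938.3)² = 9.086 × 10⁷ MeV², so pc = 9532 MeV.
λ = hc/(pc) = 1240 MeV·fm / 9532 MeV = 0.130 fm.

λ = 0.130 fm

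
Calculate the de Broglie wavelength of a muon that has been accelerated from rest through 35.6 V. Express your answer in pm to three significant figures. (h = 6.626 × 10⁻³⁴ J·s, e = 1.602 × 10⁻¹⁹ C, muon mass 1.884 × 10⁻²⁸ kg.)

λ = 14.3 pm

KE = eV = 1.602 × 10⁻¹⁹ × 35.60 = 5.703 × 10⁻¹⁸ J.
p = √(2mKE) = √(2 × 1.884 × 10⁻²⁸ × 5.703 × 10⁻¹⁸) = 4.636 × 10⁻²³ kg·m/s.
λ = h/p = 6.626 × 10⁻³⁴ / 4.636 × 10⁻²³ = 1.43 × 10⁻¹¹ m = 14.3 pm.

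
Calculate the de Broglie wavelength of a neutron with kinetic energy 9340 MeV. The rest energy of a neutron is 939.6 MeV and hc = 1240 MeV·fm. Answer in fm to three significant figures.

Total energy E = KE + m₀c² = 9340 + 939.6 = 10279.6 MeV.
(pc)² = E² − (m₀c²)² = (10279.6)² − (939.6)² = 1.048 × 10⁸ MeV², so pc = 1.024 × 10⁴ MeV.
λ = hc/(pc) = 1240 MeV·fm / 1.024 × 10⁴ MeV = 0.121 fm.

λ = 0.121 fm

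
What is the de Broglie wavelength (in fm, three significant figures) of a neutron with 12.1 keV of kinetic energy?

KE = 12.1 keV = 1.938 × 10⁻¹⁵ J.
p = √(2mKE) = √(2 × 1.675 × 10⁻²⁷ × 1.938 × 10⁻¹⁵) = 2.548 × 10⁻²¹ kg·m/s.
λ = h/p = 6.626 × 10⁻³⁴ / 2.548 × 10⁻²¹ = 2.60 × 10⁻¹³ m = 260 fm.

λ = 260 fm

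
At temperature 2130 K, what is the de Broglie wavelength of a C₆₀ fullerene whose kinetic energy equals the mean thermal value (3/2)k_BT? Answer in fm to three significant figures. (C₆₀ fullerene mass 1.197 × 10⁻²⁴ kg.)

λ = 2040 fm

KE = (3/2)k_BT = 1.5 × 1.381 × 10⁻²³ × 2130 = 4.412 × 10⁻²⁰ J.
p = √(2mKE) = √(2 × 1.197 × 10⁻²⁴ × 4.412 × 10⁻²⁰) = 3.250 × 10⁻²² kg·m/s.
λ = h/p = 2.04 × 10⁻¹² m = 2040 fm.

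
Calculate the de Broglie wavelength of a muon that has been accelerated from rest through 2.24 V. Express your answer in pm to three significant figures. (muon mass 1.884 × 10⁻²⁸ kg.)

λ = 57.0 pm

KE = eV = 1.602 × 10⁻¹⁹ × 2.240 = 3.588 × 10⁻¹⁹ J.
p = √(2mKE) = √(2 × 1.884 × 10⁻²⁸ × 3.588 × 10⁻¹⁹) = 1.163 × 10⁻²³ kg·m/s.
λ = h/p = 6.626 × 10⁻³⁴ / 1.163 × 10⁻²³ = 5.70 × 10⁻¹¹ m = 57.0 pm.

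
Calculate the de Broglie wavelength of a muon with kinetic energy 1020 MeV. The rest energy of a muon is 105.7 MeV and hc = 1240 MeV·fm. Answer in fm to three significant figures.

λ = 1.11 fm

Total energy E = KE + m₀c² = 1020 + 105.7 = 1125.7 MeV.
(pc)² = E² − (m₀c²)² = (1125.7)² − (105.7)² = 1.256 × 10⁶ MeV², so pc = 1121 MeV.
λ = hc/(pc) = 1240 MeV·fm / 1121 MeV = 1.11 fm.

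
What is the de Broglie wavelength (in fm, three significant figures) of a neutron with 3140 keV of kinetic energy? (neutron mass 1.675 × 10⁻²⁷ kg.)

λ = 16.1 fm

KE = 3140 keV = 5.030 × 10⁻¹³ J.
p = √(2mKE) = √(2 × 1.675 × 10⁻²⁷ × 5.030 × 10⁻¹³) = 4.105 × 10⁻²⁰ kg·m/s.
λ = h/p = 6.626 × 10⁻³⁴ / 4.105 × 10⁻²⁰ = 1.61 × 10⁻¹⁴ m = 16.1 fm.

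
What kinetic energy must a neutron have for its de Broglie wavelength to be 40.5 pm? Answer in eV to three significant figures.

KE = 0.499 eV

p = h/λ = 6.626 × 10⁻³⁴ / 4.050 × 10⁻¹¹ = 1.636 × 10⁻²³ kg·m/s.
KE = p²/(2m) = (1.636 × 10⁻²³)² / (2 × 1.675 × 10⁻²⁷) = 7.990 × 10⁻²⁰ J = 0.499 eV.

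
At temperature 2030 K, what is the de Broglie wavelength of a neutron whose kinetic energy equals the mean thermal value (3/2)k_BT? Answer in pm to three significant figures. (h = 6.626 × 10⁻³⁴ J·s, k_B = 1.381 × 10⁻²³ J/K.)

λ = 55.8 pm

KE = (3/2)k_BT = 1.5 × 1.381 × 10⁻²³ × 2030 = 4.205 × 10⁻²⁰ J.
p = √(2mKE) = √(2 × 1.675 × 10⁻²⁷ × 4.205 × 10⁻²⁰) = 1.187 × 10⁻²³ kg·m/s.
λ = h/p = 5.58 × 10⁻¹¹ m = 55.8 pm.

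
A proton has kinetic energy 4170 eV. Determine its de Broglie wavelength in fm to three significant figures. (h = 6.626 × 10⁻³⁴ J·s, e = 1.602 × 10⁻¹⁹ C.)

KE = 4170 eV = 6.680 × 10⁻¹⁶ J.
p = √(2mKE) = √(2 × 1.673 × 10⁻²⁷ × 6.680 × 10⁻¹⁶) = 1.495 × 10⁻²¹ kg·m/s.
λ = h/p = 6.626 × 10⁻³⁴ / 1.495 × 10⁻²¹ = 4.43 × 10⁻¹³ m = 443 fm.

λ = 443 fm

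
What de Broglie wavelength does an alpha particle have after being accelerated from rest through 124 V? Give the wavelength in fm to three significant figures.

λ = 912 fm

KE = 2eV = 2 × 1.602 × 10⁻¹⁹ × 124.0 = 3.973 × 10⁻¹⁷ J.
p = √(2mKE) = √(2 × 6.645 × 10⁻²⁷ × 3.973 × 10⁻¹⁷) = 7.266 × 10⁻²² kg·m/s.
λ = h/p = 6.626 × 10⁻³⁴ / 7.266 × 10⁻²² = 9.12 × 10⁻¹³ m = 912 fm.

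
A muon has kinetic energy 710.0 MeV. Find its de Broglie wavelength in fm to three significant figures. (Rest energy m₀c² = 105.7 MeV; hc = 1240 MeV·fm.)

Total energy E = KE + m₀c² = 710.0 + 105.7 = 815.7 MeV.
(pc)² = E² − (m₀c²)² = (815.7)² − (105.7)² = 6.542 × 10⁵ MeV², so pc = 808.8 MeV.
λ = hc/(pc) = 1240 MeV·fm / 808.8 MeV = 1.53 fm.

λ = 1.53 fm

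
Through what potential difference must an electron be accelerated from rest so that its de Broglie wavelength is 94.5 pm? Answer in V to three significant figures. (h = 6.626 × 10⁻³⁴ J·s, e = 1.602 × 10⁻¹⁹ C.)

p = h/λ = 6.626 × 10⁻³⁴ / 9.450 × 10⁻¹¹ = 7.012 × 10⁻²⁴ kg·m/s.
KE = p²/(2m) = 2.699 × 10⁻¹⁷ J.
V = KE/e = 2.699 × 10⁻¹⁷ / (1.602 × 10⁻¹⁹) = 168 V.

V = 168 V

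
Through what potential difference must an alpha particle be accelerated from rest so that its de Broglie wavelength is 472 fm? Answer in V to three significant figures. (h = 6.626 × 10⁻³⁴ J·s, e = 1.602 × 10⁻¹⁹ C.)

p = h/λ = 6.626 × 10⁻³⁴ / 4.720 × 10⁻¹³ = 1.404 × 10⁻²¹ kg·m/s.
KE = p²/(2m) = 1.483 × 10⁻¹⁶ J.
V = KE/2e = 1.483 × 10⁻¹⁶ / (2 × 1.602 × 10⁻¹⁹) = 463 V.

V = 463 V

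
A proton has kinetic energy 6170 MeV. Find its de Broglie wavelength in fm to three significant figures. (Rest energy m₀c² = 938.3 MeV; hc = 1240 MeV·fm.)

λ = 0.176 fm

Total energy E = KE + m₀c² = 6170 + 938.3 = 7108.3 MeV.
(pc)² = E² − (m₀c²)² = (7108.3)² − (938.3)² = 4.965 × 10⁷ MeV², so pc = 7046 MeV.
λ = hc/(pc) = 1240 MeV·fm / 7046 MeV = 0.176 fm.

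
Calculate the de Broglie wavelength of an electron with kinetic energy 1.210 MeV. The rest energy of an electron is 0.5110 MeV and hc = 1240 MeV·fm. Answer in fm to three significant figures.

Total energy E = KE + m₀c² = 1.210 + 0.5110 = 1.7210 MeV.
(pc)² = E² − (m₀c²)² = (1.7210)² − (0.5110)² = 2.701 MeV², so pc = 1.643 MeV.
λ = hc/(pc) = 1240 MeV·fm / 1.643 MeV = 755 fm.

λ = 755 fm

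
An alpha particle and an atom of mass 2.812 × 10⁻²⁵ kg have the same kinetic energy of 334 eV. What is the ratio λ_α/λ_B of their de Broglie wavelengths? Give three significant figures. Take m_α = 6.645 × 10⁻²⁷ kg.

At fixed KE, p = √(2mKE) so λ = h/p ∝ 1/√m.
λ_α/λ_B = √(m_B/m_α) = √(2.812 × 10⁻²⁵/6.645 × 10⁻²⁷) = √(42.32) = 6.51.

λ_α/λ_B = 6.51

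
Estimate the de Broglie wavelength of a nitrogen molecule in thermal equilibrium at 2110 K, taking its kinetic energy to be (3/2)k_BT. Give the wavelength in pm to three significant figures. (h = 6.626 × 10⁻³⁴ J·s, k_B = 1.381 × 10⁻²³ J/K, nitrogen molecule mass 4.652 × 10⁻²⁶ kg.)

KE = (3/2)k_BT = 1.5 × 1.381 × 10⁻²³ × 2110 = 4.371 × 10⁻²⁰ J.
p = √(2mKE) = √(2 × 4.652 × 10⁻²⁶ × 4.371 × 10⁻²⁰) = 6.377 × 10⁻²³ kg·m/s.
λ = h/p = 1.04 × 10⁻¹¹ m = 10.4 pm.

λ = 10.4 pm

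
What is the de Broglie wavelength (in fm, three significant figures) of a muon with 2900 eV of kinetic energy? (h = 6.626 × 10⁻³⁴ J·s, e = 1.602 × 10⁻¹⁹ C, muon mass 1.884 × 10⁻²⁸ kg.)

KE = 2900 eV = 4.646 × 10⁻¹⁶ J.
p = √(2mKE) = √(2 × 1.884 × 10⁻²⁸ × 4.646 × 10⁻¹⁶) = 4.184 × 10⁻²² kg·m/s.
λ = h/p = 6.626 × 10⁻³⁴ / 4.184 × 10⁻²² = 1.58 × 10⁻¹² m = 1580 fm.

λ = 1580 fm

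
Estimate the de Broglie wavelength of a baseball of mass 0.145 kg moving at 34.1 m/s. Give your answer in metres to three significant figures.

p = mv = 0.145 × 34.1 = 4.945 kg·m/s.
λ = h/p = 6.626 × 10⁻³⁴ / 4.945 = 1.34 × 10⁻³⁴ m.

λ = 1.34 × 10⁻³⁴ m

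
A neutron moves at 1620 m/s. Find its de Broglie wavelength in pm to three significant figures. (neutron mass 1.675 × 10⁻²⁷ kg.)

p = mv = 1.675 × 10⁻²⁷ × 1620 = 2.714 × 10⁻²⁴ kg·m/s.
λ = h/p = 6.626 × 10⁻³⁴ / 2.714 × 10⁻²⁴ = 2.44 × 10⁻¹⁰ m = 244 pm.

λ = 244 pm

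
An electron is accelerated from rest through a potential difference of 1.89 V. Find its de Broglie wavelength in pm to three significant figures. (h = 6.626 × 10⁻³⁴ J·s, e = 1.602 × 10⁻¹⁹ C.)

λ = 892 pm

KE = eV = 1.602 × 10⁻¹⁹ × 1.890 = 3.028 × 10⁻¹⁹ J.
p = √(2mKE) = √(2 × 9.109 × 10⁻³¹ × 3.028 × 10⁻¹⁹) = 7.427 × 10⁻²⁵ kg·m/s.
λ = h/p = 6.626 × 10⁻³⁴ / 7.427 × 10⁻²⁵ = 8.92 × 10⁻¹⁰ m = 892 pm.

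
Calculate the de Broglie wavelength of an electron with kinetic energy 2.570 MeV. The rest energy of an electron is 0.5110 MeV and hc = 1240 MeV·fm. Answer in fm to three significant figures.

λ = 408 fm

Total energy E = KE + m₀c² = 2.570 + 0.5110 = 3.0810 MeV.
(pc)² = E² − (m₀c²)² = (3.0810)² − (0.5110)² = 9.231 MeV², so pc = 3.038 MeV.
λ = hc/(pc) = 1240 MeV·fm / 3.038 MeV = 408 fm.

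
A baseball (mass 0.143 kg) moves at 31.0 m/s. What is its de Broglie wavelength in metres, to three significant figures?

p = mv = 0.143 × 31.0 = 4.433 kg·m/s.
λ = h/p = 6.626 × 10⁻³⁴ / 4.433 = 1.49 × 10⁻³⁴ m.

λ = 1.49 × 10⁻³⁴ m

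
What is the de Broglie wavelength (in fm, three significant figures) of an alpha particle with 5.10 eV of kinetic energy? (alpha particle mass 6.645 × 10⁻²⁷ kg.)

KE = 5.10 eV = 8.170 × 10⁻¹⁹ J.
p = √(2mKE) = √(2 × 6.645 × 10⁻²⁷ × 8.170 × 10⁻¹⁹) = 1.042 × 10⁻²² kg·m/s.
λ = h/p = 6.626 × 10⁻³⁴ / 1.042 × 10⁻²² = 6.36 × 10⁻¹² m = 6360 fm.

λ = 6360 fm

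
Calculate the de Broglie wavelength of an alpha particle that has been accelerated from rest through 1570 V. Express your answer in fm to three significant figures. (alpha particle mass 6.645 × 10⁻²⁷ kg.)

KE = 2eV = 2 × 1.602 × 10⁻¹⁹ × 1570 = 5.030 × 10⁻¹⁶ J.
p = √(2mKE) = √(2 × 6.645 × 10⁻²⁷ × 5.030 × 10⁻¹⁶) = 2.586 × 10⁻²¹ kg·m/s.
λ = h/p = 6.626 × 10⁻³⁴ / 2.586 × 10⁻²¹ = 2.56 × 10⁻¹³ m = 256 fm.

λ = 256 fm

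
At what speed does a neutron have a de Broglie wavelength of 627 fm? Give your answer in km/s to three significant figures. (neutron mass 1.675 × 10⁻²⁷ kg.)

p = h/λ = 6.626 × 10⁻³⁴ / 6.270 × 10⁻¹³ = 1.057 × 10⁻²¹ kg·m/s.
v = p/m = 1.057 × 10⁻²¹ / 1.675 × 10⁻²⁷ = 6.31 × 10⁵ m/s = 631 km/s.

v = 631 km/s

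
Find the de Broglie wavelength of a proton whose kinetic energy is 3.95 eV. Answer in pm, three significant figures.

λ = 14.4 pm

KE = 3.95 eV = 6.328 × 10⁻¹⁹ J.
p = √(2mKE) = √(2 × 1.673 × 10⁻²⁷ × 6.328 × 10⁻¹⁹) = 4.601 × 10⁻²³ kg·m/s.
λ = h/p = 6.626 × 10⁻³⁴ / 4.601 × 10⁻²³ = 1.44 × 10⁻¹¹ m = 14.4 pm.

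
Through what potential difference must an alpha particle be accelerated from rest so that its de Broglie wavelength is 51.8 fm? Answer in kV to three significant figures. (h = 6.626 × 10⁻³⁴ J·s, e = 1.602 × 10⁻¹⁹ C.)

V = 38.4 kV

p = h/λ = 6.626 × 10⁻³⁴ / 5.180 × 10⁻¹⁴ = 1.279 × 10⁻²⁰ kg·m/s.
KE = p²/(2m) = 1.231 × 10⁻¹⁴ J.
V = KE/2e = 1.231 × 10⁻¹⁴ / (2 × 1.602 × 10⁻¹⁹) = 38.4 kV.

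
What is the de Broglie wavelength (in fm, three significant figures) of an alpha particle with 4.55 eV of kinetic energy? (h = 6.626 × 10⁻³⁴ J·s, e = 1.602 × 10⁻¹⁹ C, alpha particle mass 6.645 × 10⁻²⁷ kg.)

KE = 4.55 eV = 7.289 × 10⁻¹⁹ J.
p = √(2mKE) = √(2 × 6.645 × 10⁻²⁷ × 7.289 × 10⁻¹⁹) = 9.842 × 10⁻²³ kg·m/s.
λ = h/p = 6.626 × 10⁻³⁴ / 9.842 × 10⁻²³ = 6.73 × 10⁻¹² m = 6730 fm.

λ = 6730 fm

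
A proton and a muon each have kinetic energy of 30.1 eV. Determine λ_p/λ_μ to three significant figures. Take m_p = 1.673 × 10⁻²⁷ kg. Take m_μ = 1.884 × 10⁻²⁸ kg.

At fixed KE, p = √(2mKE) so λ = h/p ∝ 1/√m.
λ_p/λ_μ = √(m_μ/m_p) = √(1.884 × 10⁻²⁸/1.673 × 10⁻²⁷) = √(0.1126) = 0.336.

λ_p/λ_μ = 0.336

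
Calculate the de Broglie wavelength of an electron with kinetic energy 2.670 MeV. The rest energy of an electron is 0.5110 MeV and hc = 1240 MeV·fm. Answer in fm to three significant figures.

Total energy E = KE + m₀c² = 2.670 + 0.5110 = 3.1810 MeV.
(pc)² = E² − (m₀c²)² = (3.1810)² − (0.5110)² = 9.858 MeV², so pc = 3.140 MeV.
λ = hc/(pc) = 1240 MeV·fm / 3.140 MeV = 395 fm.

λ = 395 fm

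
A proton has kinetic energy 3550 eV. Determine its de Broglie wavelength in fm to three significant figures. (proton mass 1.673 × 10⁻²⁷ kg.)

λ = 480 fm

KE = 3550 eV = 5.687 × 10⁻¹⁶ J.
p = √(2mKE) = √(2 × 1.673 × 10⁻²⁷ × 5.687 × 10⁻¹⁶) = 1.379 × 10⁻²¹ kg·m/s.
λ = h/p = 6.626 × 10⁻³⁴ / 1.379 × 10⁻²¹ = 4.80 × 10⁻¹³ m = 480 fm.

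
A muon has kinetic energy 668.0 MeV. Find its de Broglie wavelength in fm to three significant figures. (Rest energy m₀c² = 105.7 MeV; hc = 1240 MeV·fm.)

Total energy E = KE + m₀c² = 668.0 + 105.7 = 773.7 MeV.
(pc)² = E² − (m₀c²)² = (773.7)² − (105.7)² = 5.874 × 10⁵ MeV², so pc = 766.4 MeV.
λ = hc/(pc) = 1240 MeV·fm / 766.4 MeV = 1.62 fm.

λ = 1.62 fm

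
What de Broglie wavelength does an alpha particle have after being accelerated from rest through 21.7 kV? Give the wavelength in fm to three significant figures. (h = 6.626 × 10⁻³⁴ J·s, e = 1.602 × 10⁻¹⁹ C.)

λ = 68.9 fm

KE = 2eV = 2 × 1.602 × 10⁻¹⁹ × 2.170 × 10⁴ = 6.953 × 10⁻¹⁵ J.
p = √(2mKE) = √(2 × 6.645 × 10⁻²⁷ × 6.953 × 10⁻¹⁵) = 9.613 × 10⁻²¹ kg·m/s.
λ = h/p = 6.626 × 10⁻³⁴ / 9.613 × 10⁻²¹ = 6.89 × 10⁻¹⁴ m = 68.9 fm.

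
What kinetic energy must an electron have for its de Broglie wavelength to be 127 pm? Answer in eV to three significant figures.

KE = 93.3 eV

p = h/λ = 6.626 × 10⁻³⁴ / 1.270 × 10⁻¹⁰ = 5.217 × 10⁻²⁴ kg·m/s.
KE = p²/(2m) = (5.217 × 10⁻²⁴)² / (2 × 9.109 × 10⁻³¹) = 1.494 × 10⁻¹⁷ J = 93.3 eV.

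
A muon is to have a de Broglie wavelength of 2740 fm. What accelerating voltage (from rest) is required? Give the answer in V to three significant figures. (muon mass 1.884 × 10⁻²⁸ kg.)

p = h/λ = 6.626 × 10⁻³⁴ / 2.740 × 10⁻¹² = 2.418 × 10⁻²² kg·m/s.
KE = p²/(2m) = 1.552 × 10⁻¹⁶ J.
V = KE/e = 1.552 × 10⁻¹⁶ / (1.602 × 10⁻¹⁹) = 969 V.

V = 969 V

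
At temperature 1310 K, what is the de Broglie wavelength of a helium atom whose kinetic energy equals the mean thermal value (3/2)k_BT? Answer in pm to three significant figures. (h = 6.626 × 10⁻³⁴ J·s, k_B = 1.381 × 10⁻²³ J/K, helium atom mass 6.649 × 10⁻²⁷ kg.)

λ = 34.9 pm

KE = (3/2)k_BT = 1.5 × 1.381 × 10⁻²³ × 1310 = 2.714 × 10⁻²⁰ J.
p = √(2mKE) = √(2 × 6.649 × 10⁻²⁷ × 2.714 × 10⁻²⁰) = 1.900 × 10⁻²³ kg·m/s.
λ = h/p = 3.49 × 10⁻¹¹ m = 34.9 pm.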